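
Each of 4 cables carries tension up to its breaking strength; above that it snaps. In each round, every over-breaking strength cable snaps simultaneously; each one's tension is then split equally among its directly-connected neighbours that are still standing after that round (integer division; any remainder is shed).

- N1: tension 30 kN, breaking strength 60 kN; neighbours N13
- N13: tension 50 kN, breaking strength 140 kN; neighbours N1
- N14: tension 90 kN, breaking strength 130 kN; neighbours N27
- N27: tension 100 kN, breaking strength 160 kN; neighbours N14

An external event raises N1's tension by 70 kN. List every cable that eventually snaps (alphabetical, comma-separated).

N1, N13

Round 1 — N1 at 100 > 60. N1 snaps.
  N1 sheds 100 kN to N13: 100 each.
    N13: 50+100 = 150 > 140
Round 2 — N13 snaps.
  N13 sheds 150 kN: no online neighbours, lost.
No further breaks.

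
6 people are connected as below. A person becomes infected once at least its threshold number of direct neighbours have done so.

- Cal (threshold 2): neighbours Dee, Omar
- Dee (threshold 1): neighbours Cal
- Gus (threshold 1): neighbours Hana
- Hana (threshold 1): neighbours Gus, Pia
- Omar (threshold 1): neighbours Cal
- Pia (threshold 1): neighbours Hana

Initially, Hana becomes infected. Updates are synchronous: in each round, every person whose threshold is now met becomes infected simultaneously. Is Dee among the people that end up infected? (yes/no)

no

Round 1 — Hana becomes infected (initial).
Round 2 — checking thresholds:
  Gus: 1 of 1 neighbours ≥ 1, becomes infected.
  Pia: 1 of 1 neighbours ≥ 1, becomes infected.
Round 3 — no new infections; cascade stops.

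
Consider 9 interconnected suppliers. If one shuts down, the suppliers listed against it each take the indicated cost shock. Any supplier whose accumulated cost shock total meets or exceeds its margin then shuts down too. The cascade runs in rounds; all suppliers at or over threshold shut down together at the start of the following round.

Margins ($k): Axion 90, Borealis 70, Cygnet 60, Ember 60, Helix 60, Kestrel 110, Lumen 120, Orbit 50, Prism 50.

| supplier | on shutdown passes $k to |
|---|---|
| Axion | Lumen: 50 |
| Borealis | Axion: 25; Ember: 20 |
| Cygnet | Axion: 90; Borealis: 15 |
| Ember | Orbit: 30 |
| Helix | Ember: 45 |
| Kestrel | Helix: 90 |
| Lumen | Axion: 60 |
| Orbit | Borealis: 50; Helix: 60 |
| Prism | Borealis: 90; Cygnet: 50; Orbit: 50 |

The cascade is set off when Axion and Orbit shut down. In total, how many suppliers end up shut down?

Round 1 — Axion, Orbit shut down (initial).
  Borealis: +50 → 50 < 70
  Helix: +60 → 60 ≥ 60
  Lumen: +50 → 50 < 120
Round 2 — Helix shuts down.
  Ember: +45 → 45 < 60
No further shutdowns.

3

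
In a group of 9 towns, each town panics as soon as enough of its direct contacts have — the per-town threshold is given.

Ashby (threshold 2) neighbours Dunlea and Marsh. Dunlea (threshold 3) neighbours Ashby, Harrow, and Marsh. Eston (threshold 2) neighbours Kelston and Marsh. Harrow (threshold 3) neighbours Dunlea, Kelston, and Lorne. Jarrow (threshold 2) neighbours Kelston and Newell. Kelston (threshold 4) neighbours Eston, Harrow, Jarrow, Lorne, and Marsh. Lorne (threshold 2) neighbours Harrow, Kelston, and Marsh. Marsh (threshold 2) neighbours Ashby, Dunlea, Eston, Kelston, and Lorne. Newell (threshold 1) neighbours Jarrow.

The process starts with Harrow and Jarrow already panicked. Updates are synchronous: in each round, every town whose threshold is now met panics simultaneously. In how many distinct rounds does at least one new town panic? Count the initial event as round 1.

Round 1 — Harrow, Jarrow panic (initial).
Round 2 — checking thresholds:
  Dunlea: 1 of 3 neighbours < 3, holds.
  Kelston: 2 of 5 neighbours < 4, holds.
  Lorne: 1 of 3 neighbours < 2, holds.
  Newell: 1 of 1 neighbours ≥ 1, panics.
Round 3 — no new panics; cascade stops.

2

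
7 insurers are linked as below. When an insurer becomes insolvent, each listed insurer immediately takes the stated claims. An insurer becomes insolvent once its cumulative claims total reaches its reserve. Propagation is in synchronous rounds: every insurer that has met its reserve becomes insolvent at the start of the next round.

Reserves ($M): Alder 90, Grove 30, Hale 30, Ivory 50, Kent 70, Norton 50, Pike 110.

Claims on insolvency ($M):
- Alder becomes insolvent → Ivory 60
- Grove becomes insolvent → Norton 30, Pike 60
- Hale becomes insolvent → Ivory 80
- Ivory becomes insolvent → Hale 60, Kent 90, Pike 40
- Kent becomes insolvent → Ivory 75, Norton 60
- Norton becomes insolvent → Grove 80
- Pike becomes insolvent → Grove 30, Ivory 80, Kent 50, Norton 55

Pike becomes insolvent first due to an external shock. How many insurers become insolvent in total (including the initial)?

6

Round 1 — Pike becomes insolvent (initial).
  Grove: +30 → 30 ≥ 30
  Ivory: +80 → 80 ≥ 50
  Kent: +50 → 50 < 70
  Norton: +55 → 55 ≥ 50
Round 2 — Grove, Ivory, Norton become insolvent.
  Hale: +60 → 60 ≥ 30
  Kent: +90 → 140 ≥ 70
Round 3 — Hale, Kent become insolvent.
No further insolvencies.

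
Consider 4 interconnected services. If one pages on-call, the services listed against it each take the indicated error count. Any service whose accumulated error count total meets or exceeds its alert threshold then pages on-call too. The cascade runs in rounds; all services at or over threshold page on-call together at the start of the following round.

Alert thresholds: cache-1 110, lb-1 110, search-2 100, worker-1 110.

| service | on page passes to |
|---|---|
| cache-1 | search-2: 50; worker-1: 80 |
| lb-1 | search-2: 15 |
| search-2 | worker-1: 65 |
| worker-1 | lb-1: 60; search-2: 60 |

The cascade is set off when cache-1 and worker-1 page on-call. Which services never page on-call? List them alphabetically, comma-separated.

lb-1

Round 1 — cache-1, worker-1 page on-call (initial).
  lb-1: +60 → 60 < 110
  search-2: +50+60 → 110 ≥ 100
Round 2 — search-2 pages on-call.
No further pages.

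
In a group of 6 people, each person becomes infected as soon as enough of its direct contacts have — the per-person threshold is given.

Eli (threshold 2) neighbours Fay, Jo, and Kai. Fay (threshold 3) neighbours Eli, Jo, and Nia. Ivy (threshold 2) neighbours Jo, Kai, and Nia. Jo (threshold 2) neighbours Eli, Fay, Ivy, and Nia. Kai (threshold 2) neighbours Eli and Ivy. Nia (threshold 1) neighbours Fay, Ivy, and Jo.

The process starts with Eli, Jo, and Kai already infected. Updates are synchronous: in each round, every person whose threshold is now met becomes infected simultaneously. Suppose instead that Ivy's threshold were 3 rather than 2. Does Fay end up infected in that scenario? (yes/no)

With Ivy's threshold at 3:
Round 1 — Eli, Jo, Kai become infected (initial).
Round 2 — checking thresholds:
  Fay: 2 of 3 neighbours < 3, holds.
  Ivy: 2 of 3 neighbours < 3, holds.
  Nia: 1 of 3 neighbours ≥ 1, becomes infected.
Round 3 — checking thresholds:
  Fay: 3 of 3 neighbours ≥ 3, becomes infected.
  Ivy: 3 of 3 neighbours ≥ 3, becomes infected.
Round 4 — no new infections; cascade stops.

yes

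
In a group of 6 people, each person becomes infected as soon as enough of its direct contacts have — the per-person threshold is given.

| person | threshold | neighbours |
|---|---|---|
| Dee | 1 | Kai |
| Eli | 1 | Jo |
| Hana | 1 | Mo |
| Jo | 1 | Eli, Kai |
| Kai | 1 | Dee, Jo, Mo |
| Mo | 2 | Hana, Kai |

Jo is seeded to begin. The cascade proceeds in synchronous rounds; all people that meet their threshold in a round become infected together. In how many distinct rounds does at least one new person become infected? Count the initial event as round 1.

Round 1 — Jo becomes infected (initial).
Round 2 — checking thresholds:
  Eli: 1 of 1 neighbours ≥ 1, becomes infected.
  Kai: 1 of 3 neighbours ≥ 1, becomes infected.
Round 3 — checking thresholds:
  Dee: 1 of 1 neighbours ≥ 1, becomes infected.
  Mo: 1 of 2 neighbours < 2, holds.
Round 4 — no new infections; cascade stops.

3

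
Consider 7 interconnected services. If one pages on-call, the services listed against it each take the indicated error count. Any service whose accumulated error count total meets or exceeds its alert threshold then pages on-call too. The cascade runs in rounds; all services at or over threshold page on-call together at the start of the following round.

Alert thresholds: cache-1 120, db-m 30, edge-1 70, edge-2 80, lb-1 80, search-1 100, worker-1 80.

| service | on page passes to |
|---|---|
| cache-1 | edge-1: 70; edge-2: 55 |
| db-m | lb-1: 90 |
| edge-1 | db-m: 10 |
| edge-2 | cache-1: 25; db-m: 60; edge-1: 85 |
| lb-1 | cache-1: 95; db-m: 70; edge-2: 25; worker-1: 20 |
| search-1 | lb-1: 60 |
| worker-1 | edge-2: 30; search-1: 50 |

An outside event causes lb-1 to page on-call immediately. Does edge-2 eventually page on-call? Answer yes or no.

Round 1 — lb-1 pages on-call (initial).
  cache-1: +95 → 95 < 120
  db-m: +70 → 70 ≥ 30
  edge-2: +25 → 25 < 80
  worker-1: +20 → 20 < 80
Round 2 — db-m pages on-call.
No further pages.

no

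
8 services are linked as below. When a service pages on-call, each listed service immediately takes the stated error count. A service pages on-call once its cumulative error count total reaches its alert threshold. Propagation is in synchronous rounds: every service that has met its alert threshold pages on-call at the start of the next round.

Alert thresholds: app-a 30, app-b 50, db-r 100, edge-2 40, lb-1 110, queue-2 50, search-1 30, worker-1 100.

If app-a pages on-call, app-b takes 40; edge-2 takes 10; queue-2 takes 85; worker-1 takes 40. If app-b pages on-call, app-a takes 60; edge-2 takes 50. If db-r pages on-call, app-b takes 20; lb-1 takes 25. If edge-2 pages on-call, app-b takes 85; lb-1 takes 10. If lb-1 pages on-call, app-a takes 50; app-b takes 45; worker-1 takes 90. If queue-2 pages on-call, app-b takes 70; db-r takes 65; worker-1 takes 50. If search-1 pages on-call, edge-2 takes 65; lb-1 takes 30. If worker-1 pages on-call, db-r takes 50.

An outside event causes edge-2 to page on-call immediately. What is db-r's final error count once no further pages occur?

Round 1 — edge-2 pages on-call (initial).
  app-b: +85 → 85 ≥ 50
  lb-1: +10 → 10 < 110
Round 2 — app-b pages on-call.
  app-a: +60 → 60 ≥ 30
Round 3 — app-a pages on-call.
  queue-2: +85 → 85 ≥ 50
  worker-1: +40 → 40 < 100
Round 4 — queue-2 pages on-call.
  db-r: +65 → 65 < 100
  worker-1: +50 → 90 < 100
No further pages.

65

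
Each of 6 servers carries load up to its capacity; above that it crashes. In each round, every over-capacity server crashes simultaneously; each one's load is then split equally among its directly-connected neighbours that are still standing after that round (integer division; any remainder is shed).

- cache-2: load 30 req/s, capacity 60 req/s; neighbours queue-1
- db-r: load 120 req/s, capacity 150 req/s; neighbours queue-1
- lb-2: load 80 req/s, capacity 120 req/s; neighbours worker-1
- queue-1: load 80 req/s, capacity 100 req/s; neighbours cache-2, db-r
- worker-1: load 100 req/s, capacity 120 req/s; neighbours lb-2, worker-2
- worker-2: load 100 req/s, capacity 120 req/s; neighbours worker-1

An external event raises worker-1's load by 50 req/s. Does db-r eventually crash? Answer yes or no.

no

Round 1 — worker-1 at 150 > 120. worker-1 crashes.
  worker-1 sheds 150 req/s to lb-2, worker-2: 75 each.
    lb-2: 80+75 = 155 > 120
    worker-2: 100+75 = 175 > 120
Round 2 — lb-2, worker-2 crash.
  lb-2 sheds 155 req/s: no online neighbours, lost.
  worker-2 sheds 175 req/s: no online neighbours, lost.
No further crashes.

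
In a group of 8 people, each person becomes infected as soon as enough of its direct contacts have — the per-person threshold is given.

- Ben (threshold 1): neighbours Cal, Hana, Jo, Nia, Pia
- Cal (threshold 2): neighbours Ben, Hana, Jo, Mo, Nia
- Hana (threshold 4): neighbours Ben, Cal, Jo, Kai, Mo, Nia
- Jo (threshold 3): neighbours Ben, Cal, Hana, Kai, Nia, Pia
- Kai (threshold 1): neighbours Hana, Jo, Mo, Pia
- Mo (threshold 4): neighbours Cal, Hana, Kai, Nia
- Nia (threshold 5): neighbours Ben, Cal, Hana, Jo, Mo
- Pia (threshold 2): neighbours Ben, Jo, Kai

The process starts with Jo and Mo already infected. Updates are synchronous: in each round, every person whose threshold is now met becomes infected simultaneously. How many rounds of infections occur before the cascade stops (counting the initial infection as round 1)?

4

Round 1 — Jo, Mo become infected (initial).
Round 2 — checking thresholds:
  Ben: 1 of 5 neighbours ≥ 1, becomes infected.
  Cal: 2 of 5 neighbours ≥ 2, becomes infected.
  Hana: 2 of 6 neighbours < 4, not yet.
  Kai: 2 of 4 neighbours ≥ 1, becomes infected.
  Nia: 2 of 5 neighbours < 5, not yet.
  Pia: 1 of 3 neighbours < 2, not yet.
Round 3 — checking thresholds:
  Hana: 5 of 6 neighbours ≥ 4, becomes infected.
  Nia: 4 of 5 neighbours < 5, not yet.
  Pia: 3 of 3 neighbours ≥ 2, becomes infected.
Round 4 — checking thresholds:
  Nia: 5 of 5 neighbours ≥ 5, becomes infected.
Round 5 — no new infections; cascade stops.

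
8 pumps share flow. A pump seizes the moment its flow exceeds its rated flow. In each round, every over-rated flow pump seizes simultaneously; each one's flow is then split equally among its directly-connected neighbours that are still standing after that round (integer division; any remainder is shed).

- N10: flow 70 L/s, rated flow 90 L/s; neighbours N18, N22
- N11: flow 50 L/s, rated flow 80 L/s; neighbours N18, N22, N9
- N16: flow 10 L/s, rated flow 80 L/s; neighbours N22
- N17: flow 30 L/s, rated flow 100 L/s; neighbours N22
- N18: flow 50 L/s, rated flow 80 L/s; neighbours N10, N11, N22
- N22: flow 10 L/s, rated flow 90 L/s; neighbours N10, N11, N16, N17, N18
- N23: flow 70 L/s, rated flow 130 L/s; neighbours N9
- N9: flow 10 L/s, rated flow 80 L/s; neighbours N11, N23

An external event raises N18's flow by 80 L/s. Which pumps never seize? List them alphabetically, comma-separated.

N23, N9

Round 1 — N18 at 130 > 80. N18 seizes.
  N18 sheds 130 L/s to N10, N11, N22: 43 each (1 lost).
    N10: 70+43 = 113 > 90
    N11: 50+43 = 93 > 80
    N22: 10+43 = 53 ≤ 90
Round 2 — N10, N11 seize.
  N10 sheds 113 L/s to N22: 113 each.
    N22: 53+113 = 166 > 90
  N11 sheds 93 L/s to N22, N9: 46 each (1 lost).
    N22: 166+46 = 212 > 90
    N9: 10+46 = 56 ≤ 80
Round 3 — N22 seizes.
  N22 sheds 212 L/s to N16, N17: 106 each.
    N16: 10+106 = 116 > 80
    N17: 30+106 = 136 > 100
Round 4 — N16, N17 seize.
  N16 sheds 116 L/s: no online neighbours, lost.
  N17 sheds 136 L/s: no online neighbours, lost.
No further seizures.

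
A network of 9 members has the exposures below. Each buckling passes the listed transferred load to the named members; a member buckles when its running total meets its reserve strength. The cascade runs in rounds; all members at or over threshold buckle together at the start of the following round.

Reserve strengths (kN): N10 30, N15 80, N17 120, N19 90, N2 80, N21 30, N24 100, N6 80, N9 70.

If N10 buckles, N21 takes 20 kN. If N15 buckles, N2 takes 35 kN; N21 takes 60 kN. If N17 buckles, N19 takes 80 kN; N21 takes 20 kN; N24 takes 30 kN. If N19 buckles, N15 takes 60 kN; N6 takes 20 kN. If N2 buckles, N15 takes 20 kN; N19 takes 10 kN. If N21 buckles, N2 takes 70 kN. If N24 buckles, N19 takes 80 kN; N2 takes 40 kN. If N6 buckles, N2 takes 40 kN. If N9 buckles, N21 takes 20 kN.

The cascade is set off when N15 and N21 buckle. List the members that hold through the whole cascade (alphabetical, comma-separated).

Round 1 — N15, N21 buckle (initial).
  N2: +35+70 → 105 ≥ 80
Round 2 — N2 buckles.
  N19: +10 → 10 < 90
No further bucklings.

N10, N17, N19, N24, N6, N9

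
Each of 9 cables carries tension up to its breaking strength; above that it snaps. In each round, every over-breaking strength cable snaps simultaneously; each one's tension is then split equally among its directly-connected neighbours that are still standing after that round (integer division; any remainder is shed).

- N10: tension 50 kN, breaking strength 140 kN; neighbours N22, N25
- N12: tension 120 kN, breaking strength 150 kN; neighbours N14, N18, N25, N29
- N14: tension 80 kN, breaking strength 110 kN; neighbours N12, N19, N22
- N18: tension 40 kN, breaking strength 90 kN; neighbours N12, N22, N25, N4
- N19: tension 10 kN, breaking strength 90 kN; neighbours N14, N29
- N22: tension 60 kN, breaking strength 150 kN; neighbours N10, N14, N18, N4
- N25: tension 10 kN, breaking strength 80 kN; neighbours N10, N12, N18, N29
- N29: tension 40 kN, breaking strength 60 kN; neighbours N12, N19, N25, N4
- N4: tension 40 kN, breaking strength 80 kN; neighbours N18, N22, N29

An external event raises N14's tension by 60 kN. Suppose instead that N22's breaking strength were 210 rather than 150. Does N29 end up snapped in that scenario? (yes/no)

With N22's breaking strength at 210:
Round 1 — N14 at 140 > 110. N14 snaps.
  N14 sheds 140 kN to N12, N19, N22: 46 each (2 lost).
    N12: 120+46 = 166 > 150
    N19: 10+46 = 56 ≤ 90
    N22: 60+46 = 106 ≤ 210
Round 2 — N12 snaps.
  N12 sheds 166 kN to N18, N25, N29: 55 each (1 lost).
    N18: 40+55 = 95 > 90
    N25: 10+55 = 65 ≤ 80
    N29: 40+55 = 95 > 60
Round 3 — N18, N29 snap.
  N18 sheds 95 kN to N22, N25, N4: 31 each (2 lost).
    N22: 106+31 = 137 ≤ 210
    N25: 65+31 = 96 > 80
    N4: 40+31 = 71 ≤ 80
  N29 sheds 95 kN to N19, N25, N4: 31 each (2 lost).
    N19: 56+31 = 87 ≤ 90
    N25: 96+31 = 127 > 80
    N4: 71+31 = 102 > 80
Round 4 — N25, N4 snap.
  N25 sheds 127 kN to N10: 127 each.
    N10: 50+127 = 177 > 140
  N4 sheds 102 kN to N22: 102 each.
    N22: 137+102 = 239 > 210
Round 5 — N10, N22 snap.
  N10 sheds 177 kN: no online neighbours, lost.
  N22 sheds 239 kN: no online neighbours, lost.
No further breaks.

yes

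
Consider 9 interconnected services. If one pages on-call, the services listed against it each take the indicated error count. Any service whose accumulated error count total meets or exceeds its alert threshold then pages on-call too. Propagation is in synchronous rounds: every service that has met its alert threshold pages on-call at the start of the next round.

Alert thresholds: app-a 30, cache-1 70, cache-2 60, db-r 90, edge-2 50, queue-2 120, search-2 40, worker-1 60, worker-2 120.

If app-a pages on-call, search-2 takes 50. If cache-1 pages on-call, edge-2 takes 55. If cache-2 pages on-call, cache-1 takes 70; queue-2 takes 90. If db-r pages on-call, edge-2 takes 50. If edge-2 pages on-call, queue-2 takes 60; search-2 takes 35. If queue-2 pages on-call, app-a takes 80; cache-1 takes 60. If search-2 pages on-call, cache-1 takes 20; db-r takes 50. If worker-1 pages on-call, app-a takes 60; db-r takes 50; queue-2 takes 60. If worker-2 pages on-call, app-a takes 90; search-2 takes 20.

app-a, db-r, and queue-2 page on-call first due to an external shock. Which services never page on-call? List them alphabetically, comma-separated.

cache-2, worker-1, worker-2

Round 1 — app-a, db-r, queue-2 page on-call (initial).
  cache-1: +60 → 60 < 70
  edge-2: +50 → 50 ≥ 50
  search-2: +50 → 50 ≥ 40
Round 2 — edge-2, search-2 page on-call.
  cache-1: +20 → 80 ≥ 70
Round 3 — cache-1 pages on-call.
No further pages.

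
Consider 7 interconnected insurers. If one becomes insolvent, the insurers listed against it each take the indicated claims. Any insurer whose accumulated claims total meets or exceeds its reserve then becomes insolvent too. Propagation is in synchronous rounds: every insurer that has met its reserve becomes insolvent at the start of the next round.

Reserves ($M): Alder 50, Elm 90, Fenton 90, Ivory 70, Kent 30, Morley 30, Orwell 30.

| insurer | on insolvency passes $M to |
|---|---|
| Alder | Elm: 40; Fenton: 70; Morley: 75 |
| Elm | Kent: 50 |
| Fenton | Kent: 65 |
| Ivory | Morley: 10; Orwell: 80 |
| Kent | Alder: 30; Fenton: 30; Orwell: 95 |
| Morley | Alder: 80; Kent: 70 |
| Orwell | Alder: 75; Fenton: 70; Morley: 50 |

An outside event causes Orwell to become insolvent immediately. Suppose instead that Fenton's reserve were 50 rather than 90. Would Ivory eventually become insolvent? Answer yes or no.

With Fenton's reserve at 50:
Round 1 — Orwell becomes insolvent (initial).
  Alder: +75 → 75 ≥ 50
  Fenton: +70 → 70 ≥ 50
  Morley: +50 → 50 ≥ 30
Round 2 — Alder, Fenton, Morley become insolvent.
  Elm: +40 → 40 < 90
  Kent: +65+70 → 135 ≥ 30
Round 3 — Kent becomes insolvent.
No further insolvencies.

no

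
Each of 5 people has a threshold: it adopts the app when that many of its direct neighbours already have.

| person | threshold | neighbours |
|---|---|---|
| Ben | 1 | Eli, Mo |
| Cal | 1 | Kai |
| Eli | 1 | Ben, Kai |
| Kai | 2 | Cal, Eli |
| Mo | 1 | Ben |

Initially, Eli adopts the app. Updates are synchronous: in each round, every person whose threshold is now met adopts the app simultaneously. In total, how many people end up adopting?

Round 1 — Eli adopts the app (initial).
Round 2 — checking thresholds:
  Ben: 1 of 2 neighbours ≥ 1, adopts the app.
  Kai: 1 of 2 neighbours < 2, below threshold.
Round 3 — checking thresholds:
  Kai: 1 of 2 neighbours < 2, below threshold.
  Mo: 1 of 1 neighbours ≥ 1, adopts the app.
Round 4 — no new adoptions; cascade stops.

3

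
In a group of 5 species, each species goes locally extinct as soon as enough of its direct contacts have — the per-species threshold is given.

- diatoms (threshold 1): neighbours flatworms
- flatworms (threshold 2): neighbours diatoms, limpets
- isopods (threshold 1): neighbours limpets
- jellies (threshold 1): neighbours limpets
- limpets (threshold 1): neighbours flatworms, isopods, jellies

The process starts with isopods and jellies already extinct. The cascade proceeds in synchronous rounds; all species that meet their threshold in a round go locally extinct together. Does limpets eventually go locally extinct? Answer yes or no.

yes

Round 1 — isopods, jellies go locally extinct (initial).
Round 2 — checking thresholds:
  limpets: 2 of 3 neighbours ≥ 1, goes locally extinct.
Round 3 — no new extinctions; cascade stops.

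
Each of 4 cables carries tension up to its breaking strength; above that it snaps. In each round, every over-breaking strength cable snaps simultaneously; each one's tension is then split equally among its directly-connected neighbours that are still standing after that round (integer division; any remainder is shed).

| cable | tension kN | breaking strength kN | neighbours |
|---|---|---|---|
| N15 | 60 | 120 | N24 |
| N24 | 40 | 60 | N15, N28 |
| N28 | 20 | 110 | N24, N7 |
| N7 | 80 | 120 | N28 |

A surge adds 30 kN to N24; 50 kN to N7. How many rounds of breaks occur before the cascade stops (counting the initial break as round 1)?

Round 1 — N24 at 70 > 60; N7 at 130 > 120. N24, N7 snap.
  N24 sheds 70 kN to N15, N28: 35 each.
    N15: 60+35 = 95 ≤ 120
    N28: 20+35 = 55 ≤ 110
  N7 sheds 130 kN to N28: 130 each.
    N28: 55+130 = 185 > 110
Round 2 — N28 snaps.
  N28 sheds 185 kN: no online neighbours, lost.
No further breaks.

2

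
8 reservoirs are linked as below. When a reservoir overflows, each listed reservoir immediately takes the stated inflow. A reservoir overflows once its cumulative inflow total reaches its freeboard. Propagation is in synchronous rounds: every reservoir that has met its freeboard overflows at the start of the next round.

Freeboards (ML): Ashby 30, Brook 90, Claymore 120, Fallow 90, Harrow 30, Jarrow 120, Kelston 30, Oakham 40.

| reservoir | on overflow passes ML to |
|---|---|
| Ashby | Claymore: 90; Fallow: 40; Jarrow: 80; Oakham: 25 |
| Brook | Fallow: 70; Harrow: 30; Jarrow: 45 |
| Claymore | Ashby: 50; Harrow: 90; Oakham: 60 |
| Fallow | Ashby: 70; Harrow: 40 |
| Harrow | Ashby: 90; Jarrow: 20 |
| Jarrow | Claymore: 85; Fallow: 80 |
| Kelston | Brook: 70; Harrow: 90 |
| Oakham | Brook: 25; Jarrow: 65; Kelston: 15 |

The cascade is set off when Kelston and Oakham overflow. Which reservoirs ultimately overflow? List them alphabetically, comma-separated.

Round 1 — Kelston, Oakham overflow (initial).
  Brook: +70+25 → 95 ≥ 90
  Harrow: +90 → 90 ≥ 30
  Jarrow: +65 → 65 < 120
Round 2 — Brook, Harrow overflow.
  Ashby: +90 → 90 ≥ 30
  Fallow: +70 → 70 < 90
  Jarrow: +45+20 → 130 ≥ 120
Round 3 — Ashby, Jarrow overflow.
  Claymore: +90+85 → 175 ≥ 120
  Fallow: +40+80 → 190 ≥ 90
Round 4 — Claymore, Fallow overflow.
No further overflows.

Ashby, Brook, Claymore, Fallow, Harrow, Jarrow, Kelston, Oakham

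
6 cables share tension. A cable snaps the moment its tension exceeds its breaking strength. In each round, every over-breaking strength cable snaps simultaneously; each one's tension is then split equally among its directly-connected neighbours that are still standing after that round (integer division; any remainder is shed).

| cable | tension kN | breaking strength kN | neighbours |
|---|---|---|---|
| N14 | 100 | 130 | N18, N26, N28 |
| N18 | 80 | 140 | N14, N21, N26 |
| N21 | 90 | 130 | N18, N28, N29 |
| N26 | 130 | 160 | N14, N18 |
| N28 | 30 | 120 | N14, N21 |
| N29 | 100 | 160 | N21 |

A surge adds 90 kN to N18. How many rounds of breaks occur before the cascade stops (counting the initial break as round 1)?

Round 1 — N18 at 170 > 140. N18 snaps.
  N18 sheds 170 kN to N14, N21, N26: 56 each (2 lost).
    N14: 100+56 = 156 > 130
    N21: 90+56 = 146 > 130
    N26: 130+56 = 186 > 160
Round 2 — N14, N21, N26 snap.
  N14 sheds 156 kN to N28: 156 each.
    N28: 30+156 = 186 > 120
  N21 sheds 146 kN to N28, N29: 73 each.
    N28: 186+73 = 259 > 120
    N29: 100+73 = 173 > 160
  N26 sheds 186 kN: no online neighbours, lost.
Round 3 — N28, N29 snap.
  N28 sheds 259 kN: no online neighbours, lost.
  N29 sheds 173 kN: no online neighbours, lost.
No further breaks.

3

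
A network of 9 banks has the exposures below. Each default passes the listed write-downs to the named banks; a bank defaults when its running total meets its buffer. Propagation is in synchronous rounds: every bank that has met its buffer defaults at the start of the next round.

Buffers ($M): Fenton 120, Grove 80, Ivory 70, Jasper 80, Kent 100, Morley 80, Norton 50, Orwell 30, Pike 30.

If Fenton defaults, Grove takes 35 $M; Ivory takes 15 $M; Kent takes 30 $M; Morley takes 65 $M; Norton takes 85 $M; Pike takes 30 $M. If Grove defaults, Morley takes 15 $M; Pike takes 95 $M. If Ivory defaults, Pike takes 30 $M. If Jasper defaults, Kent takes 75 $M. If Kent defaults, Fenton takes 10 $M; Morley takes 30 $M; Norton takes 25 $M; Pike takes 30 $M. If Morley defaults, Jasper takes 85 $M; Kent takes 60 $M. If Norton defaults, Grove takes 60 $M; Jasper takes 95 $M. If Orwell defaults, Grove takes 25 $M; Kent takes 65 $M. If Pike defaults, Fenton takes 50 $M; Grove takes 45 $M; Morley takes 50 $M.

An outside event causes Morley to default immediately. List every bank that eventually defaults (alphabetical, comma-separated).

Jasper, Kent, Morley, Pike

Round 1 — Morley defaults (initial).
  Jasper: +85 → 85 ≥ 80
  Kent: +60 → 60 < 100
Round 2 — Jasper defaults.
  Kent: +75 → 135 ≥ 100
Round 3 — Kent defaults.
  Fenton: +10 → 10 < 120
  Norton: +25 → 25 < 50
  Pike: +30 → 30 ≥ 30
Round 4 — Pike defaults.
  Fenton: +50 → 60 < 120
  Grove: +45 → 45 < 80
No further defaults.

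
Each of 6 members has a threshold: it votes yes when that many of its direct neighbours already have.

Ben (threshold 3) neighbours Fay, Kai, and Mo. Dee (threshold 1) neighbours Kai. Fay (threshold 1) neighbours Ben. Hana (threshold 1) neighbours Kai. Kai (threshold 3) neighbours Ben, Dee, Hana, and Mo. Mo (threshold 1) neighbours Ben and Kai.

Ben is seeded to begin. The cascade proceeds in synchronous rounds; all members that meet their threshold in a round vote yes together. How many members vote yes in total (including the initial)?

Round 1 — Ben votes yes (initial).
Round 2 — checking thresholds:
  Fay: 1 of 1 neighbours ≥ 1, votes yes.
  Kai: 1 of 4 neighbours < 3, below threshold.
  Mo: 1 of 2 neighbours ≥ 1, votes yes.
Round 3 — no new yes votes; cascade stops.

3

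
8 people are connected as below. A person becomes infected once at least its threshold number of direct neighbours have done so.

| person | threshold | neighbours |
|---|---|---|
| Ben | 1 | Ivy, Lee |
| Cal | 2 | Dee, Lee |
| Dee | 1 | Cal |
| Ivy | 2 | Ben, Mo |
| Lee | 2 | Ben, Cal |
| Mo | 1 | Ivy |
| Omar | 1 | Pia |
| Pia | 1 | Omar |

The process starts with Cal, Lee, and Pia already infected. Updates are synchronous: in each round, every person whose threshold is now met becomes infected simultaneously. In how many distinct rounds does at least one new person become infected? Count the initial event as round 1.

2

Round 1 — Cal, Lee, Pia become infected (initial).
Round 2 — checking thresholds:
  Ben: 1 of 2 neighbours ≥ 1, becomes infected.
  Dee: 1 of 1 neighbours ≥ 1, becomes infected.
  Omar: 1 of 1 neighbours ≥ 1, becomes infected.
Round 3 — no new infections; cascade stops.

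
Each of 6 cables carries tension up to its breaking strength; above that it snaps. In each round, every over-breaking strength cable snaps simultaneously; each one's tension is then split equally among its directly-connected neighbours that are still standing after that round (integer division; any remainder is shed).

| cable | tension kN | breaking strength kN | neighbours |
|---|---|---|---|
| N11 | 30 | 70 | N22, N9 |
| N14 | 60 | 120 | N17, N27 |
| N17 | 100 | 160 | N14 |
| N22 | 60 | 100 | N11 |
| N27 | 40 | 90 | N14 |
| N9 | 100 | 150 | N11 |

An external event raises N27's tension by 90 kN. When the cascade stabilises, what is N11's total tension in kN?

30

Round 1 — N27 at 130 > 90. N27 snaps.
  N27 sheds 130 kN to N14: 130 each.
    N14: 60+130 = 190 > 120
Round 2 — N14 snaps.
  N14 sheds 190 kN to N17: 190 each.
    N17: 100+190 = 290 > 160
Round 3 — N17 snaps.
  N17 sheds 290 kN: no online neighbours, lost.
No further breaks.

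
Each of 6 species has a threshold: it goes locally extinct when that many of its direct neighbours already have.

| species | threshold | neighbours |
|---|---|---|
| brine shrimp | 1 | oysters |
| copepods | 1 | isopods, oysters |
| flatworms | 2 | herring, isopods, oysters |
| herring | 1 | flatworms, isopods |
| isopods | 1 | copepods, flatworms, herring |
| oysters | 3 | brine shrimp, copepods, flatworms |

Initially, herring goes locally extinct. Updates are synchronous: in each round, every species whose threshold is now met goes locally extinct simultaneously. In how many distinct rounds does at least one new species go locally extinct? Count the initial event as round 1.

Round 1 — herring goes locally extinct (initial).
Round 2 — checking thresholds:
  flatworms: 1 of 3 neighbours < 2, below threshold.
  isopods: 1 of 3 neighbours ≥ 1, goes locally extinct.
Round 3 — checking thresholds:
  copepods: 1 of 2 neighbours ≥ 1, goes locally extinct.
  flatworms: 2 of 3 neighbours ≥ 2, goes locally extinct.
Round 4 — no new extinctions; cascade stops.

3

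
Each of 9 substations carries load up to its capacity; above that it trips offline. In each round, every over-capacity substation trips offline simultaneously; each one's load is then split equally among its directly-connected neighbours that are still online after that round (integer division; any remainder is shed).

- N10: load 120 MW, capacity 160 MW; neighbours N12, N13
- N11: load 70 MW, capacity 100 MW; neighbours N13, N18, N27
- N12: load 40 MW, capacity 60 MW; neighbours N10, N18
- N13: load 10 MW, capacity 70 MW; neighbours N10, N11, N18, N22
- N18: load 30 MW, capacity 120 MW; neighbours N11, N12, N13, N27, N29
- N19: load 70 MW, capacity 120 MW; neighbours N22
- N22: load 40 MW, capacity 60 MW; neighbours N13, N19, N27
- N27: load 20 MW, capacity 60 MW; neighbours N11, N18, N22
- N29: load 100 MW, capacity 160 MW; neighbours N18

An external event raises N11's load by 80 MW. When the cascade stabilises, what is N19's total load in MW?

107

Round 1 — N11 at 150 > 100. N11 trips offline.
  N11 sheds 150 MW to N13, N18, N27: 50 each.
    N13: 10+50 = 60 ≤ 70
    N18: 30+50 = 80 ≤ 120
    N27: 20+50 = 70 > 60
Round 2 — N27 trips offline.
  N27 sheds 70 MW to N18, N22: 35 each.
    N18: 80+35 = 115 ≤ 120
    N22: 40+35 = 75 > 60
Round 3 — N22 trips offline.
  N22 sheds 75 MW to N13, N19: 37 each (1 lost).
    N13: 60+37 = 97 > 70
    N19: 70+37 = 107 ≤ 120
Round 4 — N13 trips offline.
  N13 sheds 97 MW to N10, N18: 48 each (1 lost).
    N10: 120+48 = 168 > 160
    N18: 115+48 = 163 > 120
Round 5 — N10, N18 trip offline.
  N10 sheds 168 MW to N12: 168 each.
    N12: 40+168 = 208 > 60
  N18 sheds 163 MW to N12, N29: 81 each (1 lost).
    N12: 208+81 = 289 > 60
    N29: 100+81 = 181 > 160
Round 6 — N12, N29 trip offline.
  N12 sheds 289 MW: no online neighbours, lost.
  N29 sheds 181 MW: no online neighbours, lost.
No further trips.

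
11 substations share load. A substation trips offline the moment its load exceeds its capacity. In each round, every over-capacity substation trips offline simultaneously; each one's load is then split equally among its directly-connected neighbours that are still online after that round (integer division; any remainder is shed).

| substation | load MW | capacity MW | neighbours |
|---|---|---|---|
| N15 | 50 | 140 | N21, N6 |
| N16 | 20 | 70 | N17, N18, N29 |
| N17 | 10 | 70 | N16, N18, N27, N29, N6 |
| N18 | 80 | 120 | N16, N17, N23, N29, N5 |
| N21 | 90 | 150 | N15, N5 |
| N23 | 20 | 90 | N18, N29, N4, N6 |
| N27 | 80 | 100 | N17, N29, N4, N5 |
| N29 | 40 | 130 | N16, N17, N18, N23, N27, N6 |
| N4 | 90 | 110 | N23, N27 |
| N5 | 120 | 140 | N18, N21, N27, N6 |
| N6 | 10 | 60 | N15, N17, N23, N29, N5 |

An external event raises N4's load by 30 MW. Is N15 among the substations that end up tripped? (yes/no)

no

Round 1 — N4 at 120 > 110. N4 trips offline.
  N4 sheds 120 MW to N23, N27: 60 each.
    N23: 20+60 = 80 ≤ 90
    N27: 80+60 = 140 > 100
Round 2 — N27 trips offline.
  N27 sheds 140 MW to N17, N29, N5: 46 each (2 lost).
    N17: 10+46 = 56 ≤ 70
    N29: 40+46 = 86 ≤ 130
    N5: 120+46 = 166 > 140
Round 3 — N5 trips offline.
  N5 sheds 166 MW to N18, N21, N6: 55 each (1 lost).
    N18: 80+55 = 135 > 120
    N21: 90+55 = 145 ≤ 150
    N6: 10+55 = 65 > 60
Round 4 — N18, N6 trip offline.
  N18 sheds 135 MW to N16, N17, N23, N29: 33 each (3 lost).
    N16: 20+33 = 53 ≤ 70
    N17: 56+33 = 89 > 70
    N23: 80+33 = 113 > 90
    N29: 86+33 = 119 ≤ 130
  N6 sheds 65 MW to N15, N17, N23, N29: 16 each (1 lost).
    N15: 50+16 = 66 ≤ 140
    N17: 89+16 = 105 > 70
    N23: 113+16 = 129 > 90
    N29: 119+16 = 135 > 130
Round 5 — N17, N23, N29 trip offline.
  N17 sheds 105 MW to N16: 105 each.
    N16: 53+105 = 158 > 70
  N23 sheds 129 MW: no online neighbours, lost.
  N29 sheds 135 MW to N16: 135 each.
    N16: 158+135 = 293 > 70
Round 6 — N16 trips offline.
  N16 sheds 293 MW: no online neighbours, lost.
No further trips.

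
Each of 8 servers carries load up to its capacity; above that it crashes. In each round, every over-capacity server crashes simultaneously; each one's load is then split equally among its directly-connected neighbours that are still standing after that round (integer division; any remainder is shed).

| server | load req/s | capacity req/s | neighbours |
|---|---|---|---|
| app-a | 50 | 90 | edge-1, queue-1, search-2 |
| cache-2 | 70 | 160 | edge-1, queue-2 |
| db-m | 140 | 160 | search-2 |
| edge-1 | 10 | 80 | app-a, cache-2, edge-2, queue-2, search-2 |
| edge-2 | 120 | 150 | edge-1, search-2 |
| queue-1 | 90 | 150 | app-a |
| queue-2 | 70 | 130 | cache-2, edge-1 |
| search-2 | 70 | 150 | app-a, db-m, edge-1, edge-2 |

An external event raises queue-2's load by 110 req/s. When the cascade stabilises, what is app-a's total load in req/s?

Round 1 — queue-2 at 180 > 130. queue-2 crashes.
  queue-2 sheds 180 req/s to cache-2, edge-1: 90 each.
    cache-2: 70+90 = 160 ≤ 160
    edge-1: 10+90 = 100 > 80
Round 2 — edge-1 crashes.
  edge-1 sheds 100 req/s to app-a, cache-2, edge-2, search-2: 25 each.
    app-a: 50+25 = 75 ≤ 90
    cache-2: 160+25 = 185 > 160
    edge-2: 120+25 = 145 ≤ 150
    search-2: 70+25 = 95 ≤ 150
Round 3 — cache-2 crashes.
  cache-2 sheds 185 req/s: no online neighbours, lost.
No further crashes.

75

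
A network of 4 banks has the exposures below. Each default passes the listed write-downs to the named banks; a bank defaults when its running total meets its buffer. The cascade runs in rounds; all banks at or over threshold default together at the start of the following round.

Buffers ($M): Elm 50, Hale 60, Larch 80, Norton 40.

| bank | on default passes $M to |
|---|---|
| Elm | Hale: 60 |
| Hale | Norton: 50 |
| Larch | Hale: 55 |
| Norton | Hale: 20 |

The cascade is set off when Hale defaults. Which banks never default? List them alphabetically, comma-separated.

Elm, Larch

Round 1 — Hale defaults (initial).
  Norton: +50 → 50 ≥ 40
Round 2 — Norton defaults.
No further defaults.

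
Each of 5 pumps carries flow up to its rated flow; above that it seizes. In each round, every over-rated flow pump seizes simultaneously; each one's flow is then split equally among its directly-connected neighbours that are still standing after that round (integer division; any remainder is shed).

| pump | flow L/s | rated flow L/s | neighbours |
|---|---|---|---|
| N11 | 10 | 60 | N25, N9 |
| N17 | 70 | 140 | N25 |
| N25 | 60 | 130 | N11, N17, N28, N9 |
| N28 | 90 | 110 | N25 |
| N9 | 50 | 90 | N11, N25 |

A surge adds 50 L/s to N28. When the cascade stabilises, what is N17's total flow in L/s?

136

Round 1 — N28 at 140 > 110. N28 seizes.
  N28 sheds 140 L/s to N25: 140 each.
    N25: 60+140 = 200 > 130
Round 2 — N25 seizes.
  N25 sheds 200 L/s to N11, N17, N9: 66 each (2 lost).
    N11: 10+66 = 76 > 60
    N17: 70+66 = 136 ≤ 140
    N9: 50+66 = 116 > 90
Round 3 — N11, N9 seize.
  N11 sheds 76 L/s: no online neighbours, lost.
  N9 sheds 116 L/s: no online neighbours, lost.
No further seizures.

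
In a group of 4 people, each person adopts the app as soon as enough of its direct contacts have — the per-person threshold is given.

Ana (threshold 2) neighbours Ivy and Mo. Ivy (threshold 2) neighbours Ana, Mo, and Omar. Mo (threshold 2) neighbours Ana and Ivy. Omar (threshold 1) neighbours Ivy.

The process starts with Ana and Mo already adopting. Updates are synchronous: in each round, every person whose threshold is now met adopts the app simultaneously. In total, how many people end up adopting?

Round 1 — Ana, Mo adopt the app (initial).
Round 2 — checking thresholds:
  Ivy: 2 of 3 neighbours ≥ 2, adopts the app.
Round 3 — checking thresholds:
  Omar: 1 of 1 neighbours ≥ 1, adopts the app.
Round 4 — no new adoptions; cascade stops.

4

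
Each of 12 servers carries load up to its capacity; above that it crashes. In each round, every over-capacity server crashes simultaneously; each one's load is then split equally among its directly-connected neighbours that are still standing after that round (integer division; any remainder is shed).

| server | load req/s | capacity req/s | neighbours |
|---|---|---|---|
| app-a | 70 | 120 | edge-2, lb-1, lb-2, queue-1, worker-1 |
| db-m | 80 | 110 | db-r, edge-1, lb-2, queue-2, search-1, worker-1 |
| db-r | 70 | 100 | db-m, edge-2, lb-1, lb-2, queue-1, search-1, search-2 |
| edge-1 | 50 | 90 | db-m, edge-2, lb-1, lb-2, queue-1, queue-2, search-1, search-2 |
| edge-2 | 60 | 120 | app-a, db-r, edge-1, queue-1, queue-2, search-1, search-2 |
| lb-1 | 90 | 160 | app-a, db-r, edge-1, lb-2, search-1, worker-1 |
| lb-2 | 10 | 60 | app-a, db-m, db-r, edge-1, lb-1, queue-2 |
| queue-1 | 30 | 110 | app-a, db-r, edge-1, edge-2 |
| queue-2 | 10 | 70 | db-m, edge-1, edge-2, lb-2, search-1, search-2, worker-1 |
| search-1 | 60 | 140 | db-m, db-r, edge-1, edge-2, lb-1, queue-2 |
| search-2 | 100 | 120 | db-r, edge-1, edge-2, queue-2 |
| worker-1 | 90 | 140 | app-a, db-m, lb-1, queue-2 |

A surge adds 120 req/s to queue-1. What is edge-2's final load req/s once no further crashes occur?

114

Round 1 — queue-1 at 150 > 110. queue-1 crashes.
  queue-1 sheds 150 req/s to app-a, db-r, edge-1, edge-2: 37 each (2 lost).
    app-a: 70+37 = 107 ≤ 120
    db-r: 70+37 = 107 > 100
    edge-1: 50+37 = 87 ≤ 90
    edge-2: 60+37 = 97 ≤ 120
Round 2 — db-r crashes.
  db-r sheds 107 req/s to db-m, edge-2, lb-1, lb-2, search-1, search-2: 17 each (5 lost).
    db-m: 80+17 = 97 ≤ 110
    edge-2: 97+17 = 114 ≤ 120
    lb-1: 90+17 = 107 ≤ 160
    lb-2: 10+17 = 27 ≤ 60
    search-1: 60+17 = 77 ≤ 140
    search-2: 100+17 = 117 ≤ 120
No further crashes.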